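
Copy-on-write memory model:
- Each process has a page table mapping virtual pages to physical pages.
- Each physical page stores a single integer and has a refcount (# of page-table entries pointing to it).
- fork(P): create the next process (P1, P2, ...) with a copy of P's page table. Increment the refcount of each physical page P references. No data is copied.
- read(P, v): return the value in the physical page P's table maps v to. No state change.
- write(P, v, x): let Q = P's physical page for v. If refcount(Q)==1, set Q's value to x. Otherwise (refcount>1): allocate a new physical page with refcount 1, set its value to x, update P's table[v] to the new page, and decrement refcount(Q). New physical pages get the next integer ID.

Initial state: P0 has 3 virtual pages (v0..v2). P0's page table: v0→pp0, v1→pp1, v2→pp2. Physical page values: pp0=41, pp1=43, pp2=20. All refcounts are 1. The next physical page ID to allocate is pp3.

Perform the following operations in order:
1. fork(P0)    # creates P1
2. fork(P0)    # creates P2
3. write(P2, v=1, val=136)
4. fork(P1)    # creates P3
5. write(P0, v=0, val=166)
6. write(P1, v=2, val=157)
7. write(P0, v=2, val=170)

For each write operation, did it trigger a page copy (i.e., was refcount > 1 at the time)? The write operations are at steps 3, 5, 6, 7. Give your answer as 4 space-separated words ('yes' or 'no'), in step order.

Op 1: fork(P0) -> P1. 3 ppages; refcounts: pp0:2 pp1:2 pp2:2
Op 2: fork(P0) -> P2. 3 ppages; refcounts: pp0:3 pp1:3 pp2:3
Op 3: write(P2, v1, 136). refcount(pp1)=3>1 -> COPY to pp3. 4 ppages; refcounts: pp0:3 pp1:2 pp2:3 pp3:1
Op 4: fork(P1) -> P3. 4 ppages; refcounts: pp0:4 pp1:3 pp2:4 pp3:1
Op 5: write(P0, v0, 166). refcount(pp0)=4>1 -> COPY to pp4. 5 ppages; refcounts: pp0:3 pp1:3 pp2:4 pp3:1 pp4:1
Op 6: write(P1, v2, 157). refcount(pp2)=4>1 -> COPY to pp5. 6 ppages; refcounts: pp0:3 pp1:3 pp2:3 pp3:1 pp4:1 pp5:1
Op 7: write(P0, v2, 170). refcount(pp2)=3>1 -> COPY to pp6. 7 ppages; refcounts: pp0:3 pp1:3 pp2:2 pp3:1 pp4:1 pp5:1 pp6:1

yes yes yes yes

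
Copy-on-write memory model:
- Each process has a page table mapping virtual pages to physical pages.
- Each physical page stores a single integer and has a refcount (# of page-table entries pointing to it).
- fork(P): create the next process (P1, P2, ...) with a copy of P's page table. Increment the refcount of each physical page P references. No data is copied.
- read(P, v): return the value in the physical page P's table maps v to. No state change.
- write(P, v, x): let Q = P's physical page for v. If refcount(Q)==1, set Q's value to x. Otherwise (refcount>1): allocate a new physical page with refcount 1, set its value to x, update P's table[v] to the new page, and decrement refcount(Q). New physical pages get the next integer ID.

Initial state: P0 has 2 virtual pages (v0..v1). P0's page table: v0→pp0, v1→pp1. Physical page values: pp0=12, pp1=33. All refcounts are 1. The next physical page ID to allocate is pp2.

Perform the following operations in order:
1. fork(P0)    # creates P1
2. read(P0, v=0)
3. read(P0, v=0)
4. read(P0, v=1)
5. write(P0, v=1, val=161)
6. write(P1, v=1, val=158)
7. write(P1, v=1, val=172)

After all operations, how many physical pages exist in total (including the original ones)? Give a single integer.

Answer: 3

Derivation:
Op 1: fork(P0) -> P1. 2 ppages; refcounts: pp0:2 pp1:2
Op 2: read(P0, v0) -> 12. No state change.
Op 3: read(P0, v0) -> 12. No state change.
Op 4: read(P0, v1) -> 33. No state change.
Op 5: write(P0, v1, 161). refcount(pp1)=2>1 -> COPY to pp2. 3 ppages; refcounts: pp0:2 pp1:1 pp2:1
Op 6: write(P1, v1, 158). refcount(pp1)=1 -> write in place. 3 ppages; refcounts: pp0:2 pp1:1 pp2:1
Op 7: write(P1, v1, 172). refcount(pp1)=1 -> write in place. 3 ppages; refcounts: pp0:2 pp1:1 pp2:1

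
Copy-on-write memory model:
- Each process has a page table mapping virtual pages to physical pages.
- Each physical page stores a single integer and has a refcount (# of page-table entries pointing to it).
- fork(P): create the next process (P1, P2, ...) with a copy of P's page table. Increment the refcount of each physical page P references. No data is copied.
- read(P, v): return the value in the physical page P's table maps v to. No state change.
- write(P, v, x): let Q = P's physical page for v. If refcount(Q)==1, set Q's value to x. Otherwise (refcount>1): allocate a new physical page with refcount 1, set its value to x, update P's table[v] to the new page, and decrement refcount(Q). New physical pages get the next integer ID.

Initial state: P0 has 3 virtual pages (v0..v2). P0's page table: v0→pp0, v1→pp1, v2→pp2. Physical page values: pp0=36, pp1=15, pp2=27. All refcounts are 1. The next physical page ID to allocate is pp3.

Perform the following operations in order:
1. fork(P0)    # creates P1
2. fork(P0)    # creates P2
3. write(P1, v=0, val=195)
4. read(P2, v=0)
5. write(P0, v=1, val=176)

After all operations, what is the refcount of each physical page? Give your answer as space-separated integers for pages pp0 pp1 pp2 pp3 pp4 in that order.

Op 1: fork(P0) -> P1. 3 ppages; refcounts: pp0:2 pp1:2 pp2:2
Op 2: fork(P0) -> P2. 3 ppages; refcounts: pp0:3 pp1:3 pp2:3
Op 3: write(P1, v0, 195). refcount(pp0)=3>1 -> COPY to pp3. 4 ppages; refcounts: pp0:2 pp1:3 pp2:3 pp3:1
Op 4: read(P2, v0) -> 36. No state change.
Op 5: write(P0, v1, 176). refcount(pp1)=3>1 -> COPY to pp4. 5 ppages; refcounts: pp0:2 pp1:2 pp2:3 pp3:1 pp4:1

Answer: 2 2 3 1 1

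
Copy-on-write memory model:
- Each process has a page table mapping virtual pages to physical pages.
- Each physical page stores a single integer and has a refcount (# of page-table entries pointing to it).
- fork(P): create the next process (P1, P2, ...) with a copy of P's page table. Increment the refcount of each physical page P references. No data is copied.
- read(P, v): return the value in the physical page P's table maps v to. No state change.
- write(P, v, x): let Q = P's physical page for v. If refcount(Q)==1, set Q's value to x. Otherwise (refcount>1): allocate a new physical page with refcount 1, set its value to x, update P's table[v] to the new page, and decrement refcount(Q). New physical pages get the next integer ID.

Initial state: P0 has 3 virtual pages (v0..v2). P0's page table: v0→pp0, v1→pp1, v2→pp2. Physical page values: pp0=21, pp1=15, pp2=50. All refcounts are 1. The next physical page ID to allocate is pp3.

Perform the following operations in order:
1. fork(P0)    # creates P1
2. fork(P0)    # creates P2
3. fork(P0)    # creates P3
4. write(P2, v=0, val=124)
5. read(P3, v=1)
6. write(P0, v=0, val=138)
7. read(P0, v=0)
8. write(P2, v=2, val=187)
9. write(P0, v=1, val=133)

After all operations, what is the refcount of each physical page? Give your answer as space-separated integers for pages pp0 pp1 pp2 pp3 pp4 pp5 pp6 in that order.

Op 1: fork(P0) -> P1. 3 ppages; refcounts: pp0:2 pp1:2 pp2:2
Op 2: fork(P0) -> P2. 3 ppages; refcounts: pp0:3 pp1:3 pp2:3
Op 3: fork(P0) -> P3. 3 ppages; refcounts: pp0:4 pp1:4 pp2:4
Op 4: write(P2, v0, 124). refcount(pp0)=4>1 -> COPY to pp3. 4 ppages; refcounts: pp0:3 pp1:4 pp2:4 pp3:1
Op 5: read(P3, v1) -> 15. No state change.
Op 6: write(P0, v0, 138). refcount(pp0)=3>1 -> COPY to pp4. 5 ppages; refcounts: pp0:2 pp1:4 pp2:4 pp3:1 pp4:1
Op 7: read(P0, v0) -> 138. No state change.
Op 8: write(P2, v2, 187). refcount(pp2)=4>1 -> COPY to pp5. 6 ppages; refcounts: pp0:2 pp1:4 pp2:3 pp3:1 pp4:1 pp5:1
Op 9: write(P0, v1, 133). refcount(pp1)=4>1 -> COPY to pp6. 7 ppages; refcounts: pp0:2 pp1:3 pp2:3 pp3:1 pp4:1 pp5:1 pp6:1

Answer: 2 3 3 1 1 1 1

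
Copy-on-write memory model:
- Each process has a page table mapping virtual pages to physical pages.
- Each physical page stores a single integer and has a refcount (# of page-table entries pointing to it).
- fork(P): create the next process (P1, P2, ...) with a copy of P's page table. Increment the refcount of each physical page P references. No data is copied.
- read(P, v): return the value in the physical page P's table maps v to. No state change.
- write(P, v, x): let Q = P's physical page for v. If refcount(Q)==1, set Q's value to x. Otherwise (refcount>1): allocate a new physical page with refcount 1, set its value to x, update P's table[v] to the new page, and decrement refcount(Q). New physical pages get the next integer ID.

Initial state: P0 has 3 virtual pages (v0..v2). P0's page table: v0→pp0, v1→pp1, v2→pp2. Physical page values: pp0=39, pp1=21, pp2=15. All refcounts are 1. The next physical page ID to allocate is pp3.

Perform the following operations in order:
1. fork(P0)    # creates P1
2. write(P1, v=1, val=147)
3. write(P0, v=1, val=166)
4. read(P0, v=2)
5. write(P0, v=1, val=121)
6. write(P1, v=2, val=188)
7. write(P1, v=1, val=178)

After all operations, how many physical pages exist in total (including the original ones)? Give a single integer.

Op 1: fork(P0) -> P1. 3 ppages; refcounts: pp0:2 pp1:2 pp2:2
Op 2: write(P1, v1, 147). refcount(pp1)=2>1 -> COPY to pp3. 4 ppages; refcounts: pp0:2 pp1:1 pp2:2 pp3:1
Op 3: write(P0, v1, 166). refcount(pp1)=1 -> write in place. 4 ppages; refcounts: pp0:2 pp1:1 pp2:2 pp3:1
Op 4: read(P0, v2) -> 15. No state change.
Op 5: write(P0, v1, 121). refcount(pp1)=1 -> write in place. 4 ppages; refcounts: pp0:2 pp1:1 pp2:2 pp3:1
Op 6: write(P1, v2, 188). refcount(pp2)=2>1 -> COPY to pp4. 5 ppages; refcounts: pp0:2 pp1:1 pp2:1 pp3:1 pp4:1
Op 7: write(P1, v1, 178). refcount(pp3)=1 -> write in place. 5 ppages; refcounts: pp0:2 pp1:1 pp2:1 pp3:1 pp4:1

Answer: 5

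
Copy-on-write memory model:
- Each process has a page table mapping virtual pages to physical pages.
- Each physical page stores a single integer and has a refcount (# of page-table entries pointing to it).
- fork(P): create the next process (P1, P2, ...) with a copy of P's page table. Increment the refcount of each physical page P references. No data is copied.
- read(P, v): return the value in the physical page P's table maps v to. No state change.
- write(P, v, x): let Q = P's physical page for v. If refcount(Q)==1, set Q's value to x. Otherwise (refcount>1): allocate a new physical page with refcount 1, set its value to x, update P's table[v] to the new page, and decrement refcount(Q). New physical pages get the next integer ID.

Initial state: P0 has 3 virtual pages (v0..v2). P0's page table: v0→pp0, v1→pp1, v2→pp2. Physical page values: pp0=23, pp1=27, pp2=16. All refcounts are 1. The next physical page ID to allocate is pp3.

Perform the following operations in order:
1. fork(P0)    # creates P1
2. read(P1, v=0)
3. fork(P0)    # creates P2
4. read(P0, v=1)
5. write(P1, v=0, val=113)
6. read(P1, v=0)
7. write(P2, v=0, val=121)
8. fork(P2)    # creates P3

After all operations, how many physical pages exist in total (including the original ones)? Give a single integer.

Answer: 5

Derivation:
Op 1: fork(P0) -> P1. 3 ppages; refcounts: pp0:2 pp1:2 pp2:2
Op 2: read(P1, v0) -> 23. No state change.
Op 3: fork(P0) -> P2. 3 ppages; refcounts: pp0:3 pp1:3 pp2:3
Op 4: read(P0, v1) -> 27. No state change.
Op 5: write(P1, v0, 113). refcount(pp0)=3>1 -> COPY to pp3. 4 ppages; refcounts: pp0:2 pp1:3 pp2:3 pp3:1
Op 6: read(P1, v0) -> 113. No state change.
Op 7: write(P2, v0, 121). refcount(pp0)=2>1 -> COPY to pp4. 5 ppages; refcounts: pp0:1 pp1:3 pp2:3 pp3:1 pp4:1
Op 8: fork(P2) -> P3. 5 ppages; refcounts: pp0:1 pp1:4 pp2:4 pp3:1 pp4:2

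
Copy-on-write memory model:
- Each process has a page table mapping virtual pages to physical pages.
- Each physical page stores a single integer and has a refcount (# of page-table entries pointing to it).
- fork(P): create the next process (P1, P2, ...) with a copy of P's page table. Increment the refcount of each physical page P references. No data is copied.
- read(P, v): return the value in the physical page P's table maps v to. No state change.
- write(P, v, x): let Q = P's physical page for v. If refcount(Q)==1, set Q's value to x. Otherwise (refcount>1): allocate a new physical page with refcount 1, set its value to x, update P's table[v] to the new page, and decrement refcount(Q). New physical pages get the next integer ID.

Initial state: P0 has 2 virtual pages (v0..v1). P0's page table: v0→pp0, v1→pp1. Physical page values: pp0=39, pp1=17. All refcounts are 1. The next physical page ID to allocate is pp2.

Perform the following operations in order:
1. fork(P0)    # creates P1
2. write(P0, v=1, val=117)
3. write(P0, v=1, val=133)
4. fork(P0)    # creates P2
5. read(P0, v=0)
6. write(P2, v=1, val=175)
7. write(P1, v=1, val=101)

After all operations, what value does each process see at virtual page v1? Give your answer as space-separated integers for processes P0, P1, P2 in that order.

Op 1: fork(P0) -> P1. 2 ppages; refcounts: pp0:2 pp1:2
Op 2: write(P0, v1, 117). refcount(pp1)=2>1 -> COPY to pp2. 3 ppages; refcounts: pp0:2 pp1:1 pp2:1
Op 3: write(P0, v1, 133). refcount(pp2)=1 -> write in place. 3 ppages; refcounts: pp0:2 pp1:1 pp2:1
Op 4: fork(P0) -> P2. 3 ppages; refcounts: pp0:3 pp1:1 pp2:2
Op 5: read(P0, v0) -> 39. No state change.
Op 6: write(P2, v1, 175). refcount(pp2)=2>1 -> COPY to pp3. 4 ppages; refcounts: pp0:3 pp1:1 pp2:1 pp3:1
Op 7: write(P1, v1, 101). refcount(pp1)=1 -> write in place. 4 ppages; refcounts: pp0:3 pp1:1 pp2:1 pp3:1
P0: v1 -> pp2 = 133
P1: v1 -> pp1 = 101
P2: v1 -> pp3 = 175

Answer: 133 101 175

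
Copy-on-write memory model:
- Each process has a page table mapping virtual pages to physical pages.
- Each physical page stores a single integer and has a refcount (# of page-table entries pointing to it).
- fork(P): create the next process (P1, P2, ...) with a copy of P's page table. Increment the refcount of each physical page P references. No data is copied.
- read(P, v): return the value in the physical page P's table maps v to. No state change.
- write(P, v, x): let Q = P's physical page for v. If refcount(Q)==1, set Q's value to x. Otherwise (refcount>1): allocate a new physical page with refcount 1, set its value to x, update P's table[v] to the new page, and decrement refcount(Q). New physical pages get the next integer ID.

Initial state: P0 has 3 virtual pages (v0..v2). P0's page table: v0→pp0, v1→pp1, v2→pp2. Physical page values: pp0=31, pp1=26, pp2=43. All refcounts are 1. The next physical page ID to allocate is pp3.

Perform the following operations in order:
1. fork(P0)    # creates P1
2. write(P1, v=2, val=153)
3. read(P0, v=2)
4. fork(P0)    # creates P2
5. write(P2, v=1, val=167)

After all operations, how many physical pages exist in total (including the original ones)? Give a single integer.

Answer: 5

Derivation:
Op 1: fork(P0) -> P1. 3 ppages; refcounts: pp0:2 pp1:2 pp2:2
Op 2: write(P1, v2, 153). refcount(pp2)=2>1 -> COPY to pp3. 4 ppages; refcounts: pp0:2 pp1:2 pp2:1 pp3:1
Op 3: read(P0, v2) -> 43. No state change.
Op 4: fork(P0) -> P2. 4 ppages; refcounts: pp0:3 pp1:3 pp2:2 pp3:1
Op 5: write(P2, v1, 167). refcount(pp1)=3>1 -> COPY to pp4. 5 ppages; refcounts: pp0:3 pp1:2 pp2:2 pp3:1 pp4:1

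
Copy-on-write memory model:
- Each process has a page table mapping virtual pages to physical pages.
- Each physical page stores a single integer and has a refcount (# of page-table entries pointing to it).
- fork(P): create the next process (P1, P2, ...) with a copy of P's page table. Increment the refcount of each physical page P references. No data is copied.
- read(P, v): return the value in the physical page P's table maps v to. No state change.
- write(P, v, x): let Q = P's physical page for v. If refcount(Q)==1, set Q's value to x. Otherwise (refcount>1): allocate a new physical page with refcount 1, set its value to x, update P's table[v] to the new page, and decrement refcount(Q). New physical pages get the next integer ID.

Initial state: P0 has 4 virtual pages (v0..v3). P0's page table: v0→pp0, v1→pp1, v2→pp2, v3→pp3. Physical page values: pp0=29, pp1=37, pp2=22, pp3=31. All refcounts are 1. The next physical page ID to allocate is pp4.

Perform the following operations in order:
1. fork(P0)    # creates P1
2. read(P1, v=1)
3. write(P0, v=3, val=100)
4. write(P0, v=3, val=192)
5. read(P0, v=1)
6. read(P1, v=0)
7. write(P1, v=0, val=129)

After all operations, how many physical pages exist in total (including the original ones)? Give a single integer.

Op 1: fork(P0) -> P1. 4 ppages; refcounts: pp0:2 pp1:2 pp2:2 pp3:2
Op 2: read(P1, v1) -> 37. No state change.
Op 3: write(P0, v3, 100). refcount(pp3)=2>1 -> COPY to pp4. 5 ppages; refcounts: pp0:2 pp1:2 pp2:2 pp3:1 pp4:1
Op 4: write(P0, v3, 192). refcount(pp4)=1 -> write in place. 5 ppages; refcounts: pp0:2 pp1:2 pp2:2 pp3:1 pp4:1
Op 5: read(P0, v1) -> 37. No state change.
Op 6: read(P1, v0) -> 29. No state change.
Op 7: write(P1, v0, 129). refcount(pp0)=2>1 -> COPY to pp5. 6 ppages; refcounts: pp0:1 pp1:2 pp2:2 pp3:1 pp4:1 pp5:1

Answer: 6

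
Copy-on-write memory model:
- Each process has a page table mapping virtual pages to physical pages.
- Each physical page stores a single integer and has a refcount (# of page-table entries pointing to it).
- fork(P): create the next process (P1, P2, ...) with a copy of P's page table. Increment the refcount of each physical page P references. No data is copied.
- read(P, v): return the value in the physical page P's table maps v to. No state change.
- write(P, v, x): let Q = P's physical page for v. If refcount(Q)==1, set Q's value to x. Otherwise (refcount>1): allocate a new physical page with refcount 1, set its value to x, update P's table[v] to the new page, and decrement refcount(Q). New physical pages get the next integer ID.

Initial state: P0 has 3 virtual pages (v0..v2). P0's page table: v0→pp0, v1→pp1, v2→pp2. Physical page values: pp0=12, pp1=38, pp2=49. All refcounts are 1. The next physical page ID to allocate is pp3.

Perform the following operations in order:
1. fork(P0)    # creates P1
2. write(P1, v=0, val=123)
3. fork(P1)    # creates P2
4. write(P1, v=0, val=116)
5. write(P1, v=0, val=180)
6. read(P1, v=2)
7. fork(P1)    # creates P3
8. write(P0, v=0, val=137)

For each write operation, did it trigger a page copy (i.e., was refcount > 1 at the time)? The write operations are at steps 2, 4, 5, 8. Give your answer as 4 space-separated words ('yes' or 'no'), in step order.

Op 1: fork(P0) -> P1. 3 ppages; refcounts: pp0:2 pp1:2 pp2:2
Op 2: write(P1, v0, 123). refcount(pp0)=2>1 -> COPY to pp3. 4 ppages; refcounts: pp0:1 pp1:2 pp2:2 pp3:1
Op 3: fork(P1) -> P2. 4 ppages; refcounts: pp0:1 pp1:3 pp2:3 pp3:2
Op 4: write(P1, v0, 116). refcount(pp3)=2>1 -> COPY to pp4. 5 ppages; refcounts: pp0:1 pp1:3 pp2:3 pp3:1 pp4:1
Op 5: write(P1, v0, 180). refcount(pp4)=1 -> write in place. 5 ppages; refcounts: pp0:1 pp1:3 pp2:3 pp3:1 pp4:1
Op 6: read(P1, v2) -> 49. No state change.
Op 7: fork(P1) -> P3. 5 ppages; refcounts: pp0:1 pp1:4 pp2:4 pp3:1 pp4:2
Op 8: write(P0, v0, 137). refcount(pp0)=1 -> write in place. 5 ppages; refcounts: pp0:1 pp1:4 pp2:4 pp3:1 pp4:2

yes yes no no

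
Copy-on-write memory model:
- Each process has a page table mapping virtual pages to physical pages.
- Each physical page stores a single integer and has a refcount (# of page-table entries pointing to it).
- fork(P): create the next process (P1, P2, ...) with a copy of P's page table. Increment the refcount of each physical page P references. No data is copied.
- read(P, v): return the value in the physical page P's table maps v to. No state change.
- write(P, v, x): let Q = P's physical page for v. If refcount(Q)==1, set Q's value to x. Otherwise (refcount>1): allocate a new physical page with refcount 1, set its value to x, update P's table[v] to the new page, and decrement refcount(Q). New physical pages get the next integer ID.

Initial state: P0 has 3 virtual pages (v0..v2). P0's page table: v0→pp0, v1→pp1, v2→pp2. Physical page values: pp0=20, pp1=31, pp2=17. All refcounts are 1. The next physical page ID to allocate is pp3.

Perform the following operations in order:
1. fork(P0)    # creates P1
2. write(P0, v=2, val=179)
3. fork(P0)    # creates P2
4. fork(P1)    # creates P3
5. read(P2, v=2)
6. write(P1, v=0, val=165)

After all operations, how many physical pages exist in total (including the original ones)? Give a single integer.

Op 1: fork(P0) -> P1. 3 ppages; refcounts: pp0:2 pp1:2 pp2:2
Op 2: write(P0, v2, 179). refcount(pp2)=2>1 -> COPY to pp3. 4 ppages; refcounts: pp0:2 pp1:2 pp2:1 pp3:1
Op 3: fork(P0) -> P2. 4 ppages; refcounts: pp0:3 pp1:3 pp2:1 pp3:2
Op 4: fork(P1) -> P3. 4 ppages; refcounts: pp0:4 pp1:4 pp2:2 pp3:2
Op 5: read(P2, v2) -> 179. No state change.
Op 6: write(P1, v0, 165). refcount(pp0)=4>1 -> COPY to pp4. 5 ppages; refcounts: pp0:3 pp1:4 pp2:2 pp3:2 pp4:1

Answer: 5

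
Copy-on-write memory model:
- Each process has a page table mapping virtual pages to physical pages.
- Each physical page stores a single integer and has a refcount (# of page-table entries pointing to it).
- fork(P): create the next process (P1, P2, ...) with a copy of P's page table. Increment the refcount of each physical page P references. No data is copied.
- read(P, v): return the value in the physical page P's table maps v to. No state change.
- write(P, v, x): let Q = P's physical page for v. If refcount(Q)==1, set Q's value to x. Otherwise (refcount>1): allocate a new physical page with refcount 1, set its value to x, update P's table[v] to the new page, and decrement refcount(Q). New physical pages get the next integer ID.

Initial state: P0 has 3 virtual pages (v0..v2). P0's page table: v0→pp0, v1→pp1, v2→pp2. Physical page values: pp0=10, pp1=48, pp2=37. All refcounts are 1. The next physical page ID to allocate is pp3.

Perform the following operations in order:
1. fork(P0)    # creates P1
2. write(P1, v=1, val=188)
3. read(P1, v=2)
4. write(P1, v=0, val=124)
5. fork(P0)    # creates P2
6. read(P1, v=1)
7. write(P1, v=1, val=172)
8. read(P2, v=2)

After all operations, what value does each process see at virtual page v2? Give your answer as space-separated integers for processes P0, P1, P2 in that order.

Answer: 37 37 37

Derivation:
Op 1: fork(P0) -> P1. 3 ppages; refcounts: pp0:2 pp1:2 pp2:2
Op 2: write(P1, v1, 188). refcount(pp1)=2>1 -> COPY to pp3. 4 ppages; refcounts: pp0:2 pp1:1 pp2:2 pp3:1
Op 3: read(P1, v2) -> 37. No state change.
Op 4: write(P1, v0, 124). refcount(pp0)=2>1 -> COPY to pp4. 5 ppages; refcounts: pp0:1 pp1:1 pp2:2 pp3:1 pp4:1
Op 5: fork(P0) -> P2. 5 ppages; refcounts: pp0:2 pp1:2 pp2:3 pp3:1 pp4:1
Op 6: read(P1, v1) -> 188. No state change.
Op 7: write(P1, v1, 172). refcount(pp3)=1 -> write in place. 5 ppages; refcounts: pp0:2 pp1:2 pp2:3 pp3:1 pp4:1
Op 8: read(P2, v2) -> 37. No state change.
P0: v2 -> pp2 = 37
P1: v2 -> pp2 = 37
P2: v2 -> pp2 = 37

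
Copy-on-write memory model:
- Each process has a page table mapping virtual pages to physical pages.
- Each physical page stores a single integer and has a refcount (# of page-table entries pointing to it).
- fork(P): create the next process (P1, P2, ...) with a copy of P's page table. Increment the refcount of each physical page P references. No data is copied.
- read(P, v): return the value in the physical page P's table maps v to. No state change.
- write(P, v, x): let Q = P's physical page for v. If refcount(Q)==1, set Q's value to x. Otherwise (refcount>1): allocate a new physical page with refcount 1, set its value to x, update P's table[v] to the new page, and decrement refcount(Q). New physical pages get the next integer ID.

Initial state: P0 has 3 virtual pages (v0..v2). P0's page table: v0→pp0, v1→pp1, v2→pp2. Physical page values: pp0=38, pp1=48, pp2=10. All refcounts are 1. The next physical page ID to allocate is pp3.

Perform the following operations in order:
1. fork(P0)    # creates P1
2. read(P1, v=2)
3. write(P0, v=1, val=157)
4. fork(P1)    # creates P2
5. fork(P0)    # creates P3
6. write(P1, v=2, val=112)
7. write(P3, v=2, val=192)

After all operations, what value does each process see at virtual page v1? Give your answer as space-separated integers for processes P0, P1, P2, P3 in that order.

Answer: 157 48 48 157

Derivation:
Op 1: fork(P0) -> P1. 3 ppages; refcounts: pp0:2 pp1:2 pp2:2
Op 2: read(P1, v2) -> 10. No state change.
Op 3: write(P0, v1, 157). refcount(pp1)=2>1 -> COPY to pp3. 4 ppages; refcounts: pp0:2 pp1:1 pp2:2 pp3:1
Op 4: fork(P1) -> P2. 4 ppages; refcounts: pp0:3 pp1:2 pp2:3 pp3:1
Op 5: fork(P0) -> P3. 4 ppages; refcounts: pp0:4 pp1:2 pp2:4 pp3:2
Op 6: write(P1, v2, 112). refcount(pp2)=4>1 -> COPY to pp4. 5 ppages; refcounts: pp0:4 pp1:2 pp2:3 pp3:2 pp4:1
Op 7: write(P3, v2, 192). refcount(pp2)=3>1 -> COPY to pp5. 6 ppages; refcounts: pp0:4 pp1:2 pp2:2 pp3:2 pp4:1 pp5:1
P0: v1 -> pp3 = 157
P1: v1 -> pp1 = 48
P2: v1 -> pp1 = 48
P3: v1 -> pp3 = 157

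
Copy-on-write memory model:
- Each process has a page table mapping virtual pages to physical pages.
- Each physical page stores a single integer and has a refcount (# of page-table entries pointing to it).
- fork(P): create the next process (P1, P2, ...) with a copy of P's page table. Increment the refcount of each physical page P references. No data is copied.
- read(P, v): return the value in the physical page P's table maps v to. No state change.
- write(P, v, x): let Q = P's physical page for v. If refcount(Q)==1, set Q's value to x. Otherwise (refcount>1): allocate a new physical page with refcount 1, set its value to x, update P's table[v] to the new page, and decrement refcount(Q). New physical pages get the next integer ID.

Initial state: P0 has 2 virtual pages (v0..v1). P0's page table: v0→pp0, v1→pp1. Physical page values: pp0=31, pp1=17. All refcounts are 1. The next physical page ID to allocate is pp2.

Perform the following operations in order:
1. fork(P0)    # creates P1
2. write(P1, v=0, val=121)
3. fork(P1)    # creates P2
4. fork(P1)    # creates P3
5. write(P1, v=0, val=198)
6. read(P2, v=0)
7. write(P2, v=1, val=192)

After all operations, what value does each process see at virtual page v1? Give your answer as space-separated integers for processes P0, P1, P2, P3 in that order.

Answer: 17 17 192 17

Derivation:
Op 1: fork(P0) -> P1. 2 ppages; refcounts: pp0:2 pp1:2
Op 2: write(P1, v0, 121). refcount(pp0)=2>1 -> COPY to pp2. 3 ppages; refcounts: pp0:1 pp1:2 pp2:1
Op 3: fork(P1) -> P2. 3 ppages; refcounts: pp0:1 pp1:3 pp2:2
Op 4: fork(P1) -> P3. 3 ppages; refcounts: pp0:1 pp1:4 pp2:3
Op 5: write(P1, v0, 198). refcount(pp2)=3>1 -> COPY to pp3. 4 ppages; refcounts: pp0:1 pp1:4 pp2:2 pp3:1
Op 6: read(P2, v0) -> 121. No state change.
Op 7: write(P2, v1, 192). refcount(pp1)=4>1 -> COPY to pp4. 5 ppages; refcounts: pp0:1 pp1:3 pp2:2 pp3:1 pp4:1
P0: v1 -> pp1 = 17
P1: v1 -> pp1 = 17
P2: v1 -> pp4 = 192
P3: v1 -> pp1 = 17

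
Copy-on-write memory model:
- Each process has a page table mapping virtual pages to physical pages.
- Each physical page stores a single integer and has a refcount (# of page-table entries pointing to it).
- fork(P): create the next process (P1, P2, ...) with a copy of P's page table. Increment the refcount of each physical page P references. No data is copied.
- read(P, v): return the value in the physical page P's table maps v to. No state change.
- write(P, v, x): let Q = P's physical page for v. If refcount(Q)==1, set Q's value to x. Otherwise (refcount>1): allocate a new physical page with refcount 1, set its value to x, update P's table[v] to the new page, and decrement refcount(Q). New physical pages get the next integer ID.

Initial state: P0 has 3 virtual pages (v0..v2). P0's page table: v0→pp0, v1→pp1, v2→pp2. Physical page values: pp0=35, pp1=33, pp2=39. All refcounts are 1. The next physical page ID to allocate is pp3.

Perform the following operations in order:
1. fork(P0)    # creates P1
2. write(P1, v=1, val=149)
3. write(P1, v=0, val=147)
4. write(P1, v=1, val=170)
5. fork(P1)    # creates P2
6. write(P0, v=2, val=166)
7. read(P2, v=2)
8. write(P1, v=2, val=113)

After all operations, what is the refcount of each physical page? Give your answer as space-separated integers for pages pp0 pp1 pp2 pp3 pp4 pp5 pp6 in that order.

Op 1: fork(P0) -> P1. 3 ppages; refcounts: pp0:2 pp1:2 pp2:2
Op 2: write(P1, v1, 149). refcount(pp1)=2>1 -> COPY to pp3. 4 ppages; refcounts: pp0:2 pp1:1 pp2:2 pp3:1
Op 3: write(P1, v0, 147). refcount(pp0)=2>1 -> COPY to pp4. 5 ppages; refcounts: pp0:1 pp1:1 pp2:2 pp3:1 pp4:1
Op 4: write(P1, v1, 170). refcount(pp3)=1 -> write in place. 5 ppages; refcounts: pp0:1 pp1:1 pp2:2 pp3:1 pp4:1
Op 5: fork(P1) -> P2. 5 ppages; refcounts: pp0:1 pp1:1 pp2:3 pp3:2 pp4:2
Op 6: write(P0, v2, 166). refcount(pp2)=3>1 -> COPY to pp5. 6 ppages; refcounts: pp0:1 pp1:1 pp2:2 pp3:2 pp4:2 pp5:1
Op 7: read(P2, v2) -> 39. No state change.
Op 8: write(P1, v2, 113). refcount(pp2)=2>1 -> COPY to pp6. 7 ppages; refcounts: pp0:1 pp1:1 pp2:1 pp3:2 pp4:2 pp5:1 pp6:1

Answer: 1 1 1 2 2 1 1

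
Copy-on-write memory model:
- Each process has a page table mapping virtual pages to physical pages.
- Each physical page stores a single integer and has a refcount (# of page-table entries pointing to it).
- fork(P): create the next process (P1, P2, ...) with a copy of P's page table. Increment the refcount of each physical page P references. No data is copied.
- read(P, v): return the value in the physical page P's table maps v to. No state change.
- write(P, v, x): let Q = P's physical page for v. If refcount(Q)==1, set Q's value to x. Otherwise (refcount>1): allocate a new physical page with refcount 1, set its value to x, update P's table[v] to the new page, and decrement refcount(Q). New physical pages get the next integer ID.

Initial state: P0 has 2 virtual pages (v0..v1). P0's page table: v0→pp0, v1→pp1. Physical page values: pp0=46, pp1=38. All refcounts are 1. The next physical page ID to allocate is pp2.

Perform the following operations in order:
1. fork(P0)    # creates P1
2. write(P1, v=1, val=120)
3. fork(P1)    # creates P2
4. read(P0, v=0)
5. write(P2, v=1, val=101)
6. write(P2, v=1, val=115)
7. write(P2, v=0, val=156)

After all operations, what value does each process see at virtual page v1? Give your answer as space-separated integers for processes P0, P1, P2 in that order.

Op 1: fork(P0) -> P1. 2 ppages; refcounts: pp0:2 pp1:2
Op 2: write(P1, v1, 120). refcount(pp1)=2>1 -> COPY to pp2. 3 ppages; refcounts: pp0:2 pp1:1 pp2:1
Op 3: fork(P1) -> P2. 3 ppages; refcounts: pp0:3 pp1:1 pp2:2
Op 4: read(P0, v0) -> 46. No state change.
Op 5: write(P2, v1, 101). refcount(pp2)=2>1 -> COPY to pp3. 4 ppages; refcounts: pp0:3 pp1:1 pp2:1 pp3:1
Op 6: write(P2, v1, 115). refcount(pp3)=1 -> write in place. 4 ppages; refcounts: pp0:3 pp1:1 pp2:1 pp3:1
Op 7: write(P2, v0, 156). refcount(pp0)=3>1 -> COPY to pp4. 5 ppages; refcounts: pp0:2 pp1:1 pp2:1 pp3:1 pp4:1
P0: v1 -> pp1 = 38
P1: v1 -> pp2 = 120
P2: v1 -> pp3 = 115

Answer: 38 120 115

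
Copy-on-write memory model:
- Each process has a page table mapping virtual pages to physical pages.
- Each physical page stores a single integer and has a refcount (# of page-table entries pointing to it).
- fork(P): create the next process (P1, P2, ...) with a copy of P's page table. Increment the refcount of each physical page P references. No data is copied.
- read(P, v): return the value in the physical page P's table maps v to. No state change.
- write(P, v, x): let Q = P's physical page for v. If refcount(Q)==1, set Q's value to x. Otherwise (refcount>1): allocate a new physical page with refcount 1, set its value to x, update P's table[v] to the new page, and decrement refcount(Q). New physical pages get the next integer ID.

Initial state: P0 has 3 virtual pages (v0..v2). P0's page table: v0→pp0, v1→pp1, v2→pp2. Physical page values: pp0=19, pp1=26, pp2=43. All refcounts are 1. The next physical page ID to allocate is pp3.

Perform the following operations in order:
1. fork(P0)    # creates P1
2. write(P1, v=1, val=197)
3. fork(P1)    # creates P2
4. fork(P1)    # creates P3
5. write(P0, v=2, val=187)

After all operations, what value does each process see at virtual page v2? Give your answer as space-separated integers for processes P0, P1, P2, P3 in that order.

Op 1: fork(P0) -> P1. 3 ppages; refcounts: pp0:2 pp1:2 pp2:2
Op 2: write(P1, v1, 197). refcount(pp1)=2>1 -> COPY to pp3. 4 ppages; refcounts: pp0:2 pp1:1 pp2:2 pp3:1
Op 3: fork(P1) -> P2. 4 ppages; refcounts: pp0:3 pp1:1 pp2:3 pp3:2
Op 4: fork(P1) -> P3. 4 ppages; refcounts: pp0:4 pp1:1 pp2:4 pp3:3
Op 5: write(P0, v2, 187). refcount(pp2)=4>1 -> COPY to pp4. 5 ppages; refcounts: pp0:4 pp1:1 pp2:3 pp3:3 pp4:1
P0: v2 -> pp4 = 187
P1: v2 -> pp2 = 43
P2: v2 -> pp2 = 43
P3: v2 -> pp2 = 43

Answer: 187 43 43 43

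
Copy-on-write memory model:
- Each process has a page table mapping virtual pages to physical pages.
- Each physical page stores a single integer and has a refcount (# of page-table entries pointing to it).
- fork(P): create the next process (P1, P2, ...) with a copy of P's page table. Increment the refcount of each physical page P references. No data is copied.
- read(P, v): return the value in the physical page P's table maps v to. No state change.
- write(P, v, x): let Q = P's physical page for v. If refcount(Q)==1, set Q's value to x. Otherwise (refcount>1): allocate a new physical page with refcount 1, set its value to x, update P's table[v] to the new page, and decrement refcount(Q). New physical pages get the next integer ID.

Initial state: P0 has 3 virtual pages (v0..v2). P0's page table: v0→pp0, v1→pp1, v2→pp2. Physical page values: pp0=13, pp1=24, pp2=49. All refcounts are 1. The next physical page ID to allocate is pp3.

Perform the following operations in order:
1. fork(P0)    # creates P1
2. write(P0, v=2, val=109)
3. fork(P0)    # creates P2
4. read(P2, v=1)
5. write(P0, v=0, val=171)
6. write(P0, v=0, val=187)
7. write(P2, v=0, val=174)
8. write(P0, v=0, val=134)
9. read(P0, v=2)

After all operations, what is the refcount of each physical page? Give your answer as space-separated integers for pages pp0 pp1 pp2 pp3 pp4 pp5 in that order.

Op 1: fork(P0) -> P1. 3 ppages; refcounts: pp0:2 pp1:2 pp2:2
Op 2: write(P0, v2, 109). refcount(pp2)=2>1 -> COPY to pp3. 4 ppages; refcounts: pp0:2 pp1:2 pp2:1 pp3:1
Op 3: fork(P0) -> P2. 4 ppages; refcounts: pp0:3 pp1:3 pp2:1 pp3:2
Op 4: read(P2, v1) -> 24. No state change.
Op 5: write(P0, v0, 171). refcount(pp0)=3>1 -> COPY to pp4. 5 ppages; refcounts: pp0:2 pp1:3 pp2:1 pp3:2 pp4:1
Op 6: write(P0, v0, 187). refcount(pp4)=1 -> write in place. 5 ppages; refcounts: pp0:2 pp1:3 pp2:1 pp3:2 pp4:1
Op 7: write(P2, v0, 174). refcount(pp0)=2>1 -> COPY to pp5. 6 ppages; refcounts: pp0:1 pp1:3 pp2:1 pp3:2 pp4:1 pp5:1
Op 8: write(P0, v0, 134). refcount(pp4)=1 -> write in place. 6 ppages; refcounts: pp0:1 pp1:3 pp2:1 pp3:2 pp4:1 pp5:1
Op 9: read(P0, v2) -> 109. No state change.

Answer: 1 3 1 2 1 1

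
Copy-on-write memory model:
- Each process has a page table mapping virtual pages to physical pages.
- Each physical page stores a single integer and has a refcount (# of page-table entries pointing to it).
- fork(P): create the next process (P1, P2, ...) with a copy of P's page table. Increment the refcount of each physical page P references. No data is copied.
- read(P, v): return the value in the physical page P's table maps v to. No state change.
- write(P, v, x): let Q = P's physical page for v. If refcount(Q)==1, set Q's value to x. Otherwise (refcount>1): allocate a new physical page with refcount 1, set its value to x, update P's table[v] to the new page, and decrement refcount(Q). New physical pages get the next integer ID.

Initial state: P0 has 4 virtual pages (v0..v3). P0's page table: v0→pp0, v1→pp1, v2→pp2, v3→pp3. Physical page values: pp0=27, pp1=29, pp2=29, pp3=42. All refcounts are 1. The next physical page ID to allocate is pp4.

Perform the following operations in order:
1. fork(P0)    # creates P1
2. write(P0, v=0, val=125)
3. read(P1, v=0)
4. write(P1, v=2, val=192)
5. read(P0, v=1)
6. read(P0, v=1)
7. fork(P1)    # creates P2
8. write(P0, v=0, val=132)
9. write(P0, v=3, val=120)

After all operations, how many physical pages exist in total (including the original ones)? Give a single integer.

Op 1: fork(P0) -> P1. 4 ppages; refcounts: pp0:2 pp1:2 pp2:2 pp3:2
Op 2: write(P0, v0, 125). refcount(pp0)=2>1 -> COPY to pp4. 5 ppages; refcounts: pp0:1 pp1:2 pp2:2 pp3:2 pp4:1
Op 3: read(P1, v0) -> 27. No state change.
Op 4: write(P1, v2, 192). refcount(pp2)=2>1 -> COPY to pp5. 6 ppages; refcounts: pp0:1 pp1:2 pp2:1 pp3:2 pp4:1 pp5:1
Op 5: read(P0, v1) -> 29. No state change.
Op 6: read(P0, v1) -> 29. No state change.
Op 7: fork(P1) -> P2. 6 ppages; refcounts: pp0:2 pp1:3 pp2:1 pp3:3 pp4:1 pp5:2
Op 8: write(P0, v0, 132). refcount(pp4)=1 -> write in place. 6 ppages; refcounts: pp0:2 pp1:3 pp2:1 pp3:3 pp4:1 pp5:2
Op 9: write(P0, v3, 120). refcount(pp3)=3>1 -> COPY to pp6. 7 ppages; refcounts: pp0:2 pp1:3 pp2:1 pp3:2 pp4:1 pp5:2 pp6:1

Answer: 7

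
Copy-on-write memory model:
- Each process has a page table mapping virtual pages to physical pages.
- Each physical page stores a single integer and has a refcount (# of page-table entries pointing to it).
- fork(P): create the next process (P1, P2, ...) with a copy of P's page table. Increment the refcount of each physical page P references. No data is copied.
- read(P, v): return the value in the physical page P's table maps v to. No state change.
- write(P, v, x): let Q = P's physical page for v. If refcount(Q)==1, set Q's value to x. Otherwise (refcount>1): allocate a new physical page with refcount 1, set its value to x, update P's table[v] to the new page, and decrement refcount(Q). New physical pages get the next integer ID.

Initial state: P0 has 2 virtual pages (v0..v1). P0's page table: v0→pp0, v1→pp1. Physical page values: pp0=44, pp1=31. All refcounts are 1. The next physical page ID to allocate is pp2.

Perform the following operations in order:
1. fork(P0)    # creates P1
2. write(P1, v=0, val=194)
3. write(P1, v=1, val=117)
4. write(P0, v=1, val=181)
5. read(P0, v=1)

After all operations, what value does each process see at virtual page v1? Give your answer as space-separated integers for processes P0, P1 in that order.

Op 1: fork(P0) -> P1. 2 ppages; refcounts: pp0:2 pp1:2
Op 2: write(P1, v0, 194). refcount(pp0)=2>1 -> COPY to pp2. 3 ppages; refcounts: pp0:1 pp1:2 pp2:1
Op 3: write(P1, v1, 117). refcount(pp1)=2>1 -> COPY to pp3. 4 ppages; refcounts: pp0:1 pp1:1 pp2:1 pp3:1
Op 4: write(P0, v1, 181). refcount(pp1)=1 -> write in place. 4 ppages; refcounts: pp0:1 pp1:1 pp2:1 pp3:1
Op 5: read(P0, v1) -> 181. No state change.
P0: v1 -> pp1 = 181
P1: v1 -> pp3 = 117

Answer: 181 117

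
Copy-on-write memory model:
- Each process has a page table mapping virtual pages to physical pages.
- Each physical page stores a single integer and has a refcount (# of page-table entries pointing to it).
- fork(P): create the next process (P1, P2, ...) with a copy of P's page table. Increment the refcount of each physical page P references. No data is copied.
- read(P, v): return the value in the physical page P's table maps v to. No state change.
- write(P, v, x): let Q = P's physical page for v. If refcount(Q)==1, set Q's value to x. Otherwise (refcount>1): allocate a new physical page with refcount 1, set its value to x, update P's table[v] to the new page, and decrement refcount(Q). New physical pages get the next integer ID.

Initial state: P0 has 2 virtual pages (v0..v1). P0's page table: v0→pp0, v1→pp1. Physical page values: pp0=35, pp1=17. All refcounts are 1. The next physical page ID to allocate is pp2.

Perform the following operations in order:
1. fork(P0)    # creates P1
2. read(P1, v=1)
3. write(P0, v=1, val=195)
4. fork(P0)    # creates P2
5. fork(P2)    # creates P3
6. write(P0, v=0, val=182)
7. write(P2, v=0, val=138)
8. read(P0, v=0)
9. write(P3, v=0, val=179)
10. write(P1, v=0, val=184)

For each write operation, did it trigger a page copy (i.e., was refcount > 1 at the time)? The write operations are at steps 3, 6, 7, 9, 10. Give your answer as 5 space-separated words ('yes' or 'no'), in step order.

Op 1: fork(P0) -> P1. 2 ppages; refcounts: pp0:2 pp1:2
Op 2: read(P1, v1) -> 17. No state change.
Op 3: write(P0, v1, 195). refcount(pp1)=2>1 -> COPY to pp2. 3 ppages; refcounts: pp0:2 pp1:1 pp2:1
Op 4: fork(P0) -> P2. 3 ppages; refcounts: pp0:3 pp1:1 pp2:2
Op 5: fork(P2) -> P3. 3 ppages; refcounts: pp0:4 pp1:1 pp2:3
Op 6: write(P0, v0, 182). refcount(pp0)=4>1 -> COPY to pp3. 4 ppages; refcounts: pp0:3 pp1:1 pp2:3 pp3:1
Op 7: write(P2, v0, 138). refcount(pp0)=3>1 -> COPY to pp4. 5 ppages; refcounts: pp0:2 pp1:1 pp2:3 pp3:1 pp4:1
Op 8: read(P0, v0) -> 182. No state change.
Op 9: write(P3, v0, 179). refcount(pp0)=2>1 -> COPY to pp5. 6 ppages; refcounts: pp0:1 pp1:1 pp2:3 pp3:1 pp4:1 pp5:1
Op 10: write(P1, v0, 184). refcount(pp0)=1 -> write in place. 6 ppages; refcounts: pp0:1 pp1:1 pp2:3 pp3:1 pp4:1 pp5:1

yes yes yes yes no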